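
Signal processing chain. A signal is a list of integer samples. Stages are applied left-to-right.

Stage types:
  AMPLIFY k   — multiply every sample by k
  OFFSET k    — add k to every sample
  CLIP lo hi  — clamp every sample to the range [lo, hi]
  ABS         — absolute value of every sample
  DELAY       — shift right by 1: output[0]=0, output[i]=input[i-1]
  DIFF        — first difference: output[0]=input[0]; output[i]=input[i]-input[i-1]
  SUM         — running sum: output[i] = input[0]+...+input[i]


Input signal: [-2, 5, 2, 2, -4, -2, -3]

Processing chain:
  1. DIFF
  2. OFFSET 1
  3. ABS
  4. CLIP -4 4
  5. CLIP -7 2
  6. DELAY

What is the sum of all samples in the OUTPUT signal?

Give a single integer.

Answer: 10

Derivation:
Input: [-2, 5, 2, 2, -4, -2, -3]
Stage 1 (DIFF): s[0]=-2, 5--2=7, 2-5=-3, 2-2=0, -4-2=-6, -2--4=2, -3--2=-1 -> [-2, 7, -3, 0, -6, 2, -1]
Stage 2 (OFFSET 1): -2+1=-1, 7+1=8, -3+1=-2, 0+1=1, -6+1=-5, 2+1=3, -1+1=0 -> [-1, 8, -2, 1, -5, 3, 0]
Stage 3 (ABS): |-1|=1, |8|=8, |-2|=2, |1|=1, |-5|=5, |3|=3, |0|=0 -> [1, 8, 2, 1, 5, 3, 0]
Stage 4 (CLIP -4 4): clip(1,-4,4)=1, clip(8,-4,4)=4, clip(2,-4,4)=2, clip(1,-4,4)=1, clip(5,-4,4)=4, clip(3,-4,4)=3, clip(0,-4,4)=0 -> [1, 4, 2, 1, 4, 3, 0]
Stage 5 (CLIP -7 2): clip(1,-7,2)=1, clip(4,-7,2)=2, clip(2,-7,2)=2, clip(1,-7,2)=1, clip(4,-7,2)=2, clip(3,-7,2)=2, clip(0,-7,2)=0 -> [1, 2, 2, 1, 2, 2, 0]
Stage 6 (DELAY): [0, 1, 2, 2, 1, 2, 2] = [0, 1, 2, 2, 1, 2, 2] -> [0, 1, 2, 2, 1, 2, 2]
Output sum: 10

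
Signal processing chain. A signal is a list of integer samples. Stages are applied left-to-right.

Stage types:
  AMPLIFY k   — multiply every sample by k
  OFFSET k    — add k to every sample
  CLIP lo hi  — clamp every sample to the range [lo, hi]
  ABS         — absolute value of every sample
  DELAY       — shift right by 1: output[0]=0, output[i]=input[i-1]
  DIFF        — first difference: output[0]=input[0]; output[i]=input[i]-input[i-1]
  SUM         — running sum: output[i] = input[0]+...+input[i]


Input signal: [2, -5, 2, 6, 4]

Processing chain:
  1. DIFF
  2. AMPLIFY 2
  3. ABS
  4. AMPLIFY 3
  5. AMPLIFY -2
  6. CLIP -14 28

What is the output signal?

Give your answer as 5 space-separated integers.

Input: [2, -5, 2, 6, 4]
Stage 1 (DIFF): s[0]=2, -5-2=-7, 2--5=7, 6-2=4, 4-6=-2 -> [2, -7, 7, 4, -2]
Stage 2 (AMPLIFY 2): 2*2=4, -7*2=-14, 7*2=14, 4*2=8, -2*2=-4 -> [4, -14, 14, 8, -4]
Stage 3 (ABS): |4|=4, |-14|=14, |14|=14, |8|=8, |-4|=4 -> [4, 14, 14, 8, 4]
Stage 4 (AMPLIFY 3): 4*3=12, 14*3=42, 14*3=42, 8*3=24, 4*3=12 -> [12, 42, 42, 24, 12]
Stage 5 (AMPLIFY -2): 12*-2=-24, 42*-2=-84, 42*-2=-84, 24*-2=-48, 12*-2=-24 -> [-24, -84, -84, -48, -24]
Stage 6 (CLIP -14 28): clip(-24,-14,28)=-14, clip(-84,-14,28)=-14, clip(-84,-14,28)=-14, clip(-48,-14,28)=-14, clip(-24,-14,28)=-14 -> [-14, -14, -14, -14, -14]

Answer: -14 -14 -14 -14 -14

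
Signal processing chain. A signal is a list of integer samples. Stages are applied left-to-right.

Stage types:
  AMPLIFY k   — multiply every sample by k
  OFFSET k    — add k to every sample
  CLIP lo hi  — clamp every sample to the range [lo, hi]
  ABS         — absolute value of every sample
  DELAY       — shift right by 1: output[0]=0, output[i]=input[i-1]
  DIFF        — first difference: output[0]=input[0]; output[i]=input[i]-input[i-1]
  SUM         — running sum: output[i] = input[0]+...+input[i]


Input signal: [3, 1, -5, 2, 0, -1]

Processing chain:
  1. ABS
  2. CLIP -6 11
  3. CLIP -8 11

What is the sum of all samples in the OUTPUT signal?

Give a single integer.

Answer: 12

Derivation:
Input: [3, 1, -5, 2, 0, -1]
Stage 1 (ABS): |3|=3, |1|=1, |-5|=5, |2|=2, |0|=0, |-1|=1 -> [3, 1, 5, 2, 0, 1]
Stage 2 (CLIP -6 11): clip(3,-6,11)=3, clip(1,-6,11)=1, clip(5,-6,11)=5, clip(2,-6,11)=2, clip(0,-6,11)=0, clip(1,-6,11)=1 -> [3, 1, 5, 2, 0, 1]
Stage 3 (CLIP -8 11): clip(3,-8,11)=3, clip(1,-8,11)=1, clip(5,-8,11)=5, clip(2,-8,11)=2, clip(0,-8,11)=0, clip(1,-8,11)=1 -> [3, 1, 5, 2, 0, 1]
Output sum: 12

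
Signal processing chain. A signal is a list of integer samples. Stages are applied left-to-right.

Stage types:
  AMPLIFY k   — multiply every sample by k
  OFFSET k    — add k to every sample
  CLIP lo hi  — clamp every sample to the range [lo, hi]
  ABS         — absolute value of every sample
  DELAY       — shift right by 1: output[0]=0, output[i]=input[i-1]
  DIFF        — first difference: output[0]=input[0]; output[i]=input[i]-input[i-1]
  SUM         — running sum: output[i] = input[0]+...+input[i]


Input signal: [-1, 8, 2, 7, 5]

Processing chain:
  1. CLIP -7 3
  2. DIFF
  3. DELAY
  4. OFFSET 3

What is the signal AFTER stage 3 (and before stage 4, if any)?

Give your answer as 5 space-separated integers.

Input: [-1, 8, 2, 7, 5]
Stage 1 (CLIP -7 3): clip(-1,-7,3)=-1, clip(8,-7,3)=3, clip(2,-7,3)=2, clip(7,-7,3)=3, clip(5,-7,3)=3 -> [-1, 3, 2, 3, 3]
Stage 2 (DIFF): s[0]=-1, 3--1=4, 2-3=-1, 3-2=1, 3-3=0 -> [-1, 4, -1, 1, 0]
Stage 3 (DELAY): [0, -1, 4, -1, 1] = [0, -1, 4, -1, 1] -> [0, -1, 4, -1, 1]

Answer: 0 -1 4 -1 1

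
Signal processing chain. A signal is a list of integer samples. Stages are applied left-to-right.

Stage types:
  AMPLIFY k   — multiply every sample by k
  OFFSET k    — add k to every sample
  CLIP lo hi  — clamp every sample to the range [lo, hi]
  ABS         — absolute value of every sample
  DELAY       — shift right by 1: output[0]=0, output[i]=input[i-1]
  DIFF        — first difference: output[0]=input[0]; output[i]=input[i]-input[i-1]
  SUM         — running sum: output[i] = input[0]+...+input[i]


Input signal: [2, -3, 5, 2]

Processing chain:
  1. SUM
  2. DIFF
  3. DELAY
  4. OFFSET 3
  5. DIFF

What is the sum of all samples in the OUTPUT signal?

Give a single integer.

Answer: 8

Derivation:
Input: [2, -3, 5, 2]
Stage 1 (SUM): sum[0..0]=2, sum[0..1]=-1, sum[0..2]=4, sum[0..3]=6 -> [2, -1, 4, 6]
Stage 2 (DIFF): s[0]=2, -1-2=-3, 4--1=5, 6-4=2 -> [2, -3, 5, 2]
Stage 3 (DELAY): [0, 2, -3, 5] = [0, 2, -3, 5] -> [0, 2, -3, 5]
Stage 4 (OFFSET 3): 0+3=3, 2+3=5, -3+3=0, 5+3=8 -> [3, 5, 0, 8]
Stage 5 (DIFF): s[0]=3, 5-3=2, 0-5=-5, 8-0=8 -> [3, 2, -5, 8]
Output sum: 8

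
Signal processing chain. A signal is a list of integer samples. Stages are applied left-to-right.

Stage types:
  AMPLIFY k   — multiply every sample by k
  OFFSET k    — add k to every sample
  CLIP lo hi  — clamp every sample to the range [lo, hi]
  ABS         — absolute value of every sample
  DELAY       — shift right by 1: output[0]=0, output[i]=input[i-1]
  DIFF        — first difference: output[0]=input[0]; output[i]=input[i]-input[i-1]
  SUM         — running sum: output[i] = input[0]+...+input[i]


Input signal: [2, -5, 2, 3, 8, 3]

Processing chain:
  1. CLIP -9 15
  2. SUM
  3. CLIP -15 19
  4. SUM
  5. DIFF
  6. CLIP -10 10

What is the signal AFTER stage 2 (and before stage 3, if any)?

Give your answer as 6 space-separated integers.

Answer: 2 -3 -1 2 10 13

Derivation:
Input: [2, -5, 2, 3, 8, 3]
Stage 1 (CLIP -9 15): clip(2,-9,15)=2, clip(-5,-9,15)=-5, clip(2,-9,15)=2, clip(3,-9,15)=3, clip(8,-9,15)=8, clip(3,-9,15)=3 -> [2, -5, 2, 3, 8, 3]
Stage 2 (SUM): sum[0..0]=2, sum[0..1]=-3, sum[0..2]=-1, sum[0..3]=2, sum[0..4]=10, sum[0..5]=13 -> [2, -3, -1, 2, 10, 13]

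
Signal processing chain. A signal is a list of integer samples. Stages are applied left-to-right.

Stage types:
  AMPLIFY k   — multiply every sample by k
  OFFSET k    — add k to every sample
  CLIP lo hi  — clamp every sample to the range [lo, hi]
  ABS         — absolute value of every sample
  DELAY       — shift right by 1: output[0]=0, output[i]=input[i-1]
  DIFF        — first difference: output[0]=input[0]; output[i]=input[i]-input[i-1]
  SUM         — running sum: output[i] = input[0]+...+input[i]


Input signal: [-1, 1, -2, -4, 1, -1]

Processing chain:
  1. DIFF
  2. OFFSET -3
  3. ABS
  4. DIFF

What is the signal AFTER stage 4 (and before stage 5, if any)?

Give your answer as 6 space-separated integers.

Input: [-1, 1, -2, -4, 1, -1]
Stage 1 (DIFF): s[0]=-1, 1--1=2, -2-1=-3, -4--2=-2, 1--4=5, -1-1=-2 -> [-1, 2, -3, -2, 5, -2]
Stage 2 (OFFSET -3): -1+-3=-4, 2+-3=-1, -3+-3=-6, -2+-3=-5, 5+-3=2, -2+-3=-5 -> [-4, -1, -6, -5, 2, -5]
Stage 3 (ABS): |-4|=4, |-1|=1, |-6|=6, |-5|=5, |2|=2, |-5|=5 -> [4, 1, 6, 5, 2, 5]
Stage 4 (DIFF): s[0]=4, 1-4=-3, 6-1=5, 5-6=-1, 2-5=-3, 5-2=3 -> [4, -3, 5, -1, -3, 3]

Answer: 4 -3 5 -1 -3 3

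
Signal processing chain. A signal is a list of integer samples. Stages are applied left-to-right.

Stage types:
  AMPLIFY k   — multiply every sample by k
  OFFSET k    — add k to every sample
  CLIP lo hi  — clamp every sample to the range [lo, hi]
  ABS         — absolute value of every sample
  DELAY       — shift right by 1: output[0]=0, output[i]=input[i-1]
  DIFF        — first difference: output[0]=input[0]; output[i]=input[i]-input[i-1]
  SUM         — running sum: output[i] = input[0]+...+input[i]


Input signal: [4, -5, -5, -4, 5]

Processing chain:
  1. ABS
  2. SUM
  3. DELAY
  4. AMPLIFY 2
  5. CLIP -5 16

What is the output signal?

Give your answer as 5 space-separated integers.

Input: [4, -5, -5, -4, 5]
Stage 1 (ABS): |4|=4, |-5|=5, |-5|=5, |-4|=4, |5|=5 -> [4, 5, 5, 4, 5]
Stage 2 (SUM): sum[0..0]=4, sum[0..1]=9, sum[0..2]=14, sum[0..3]=18, sum[0..4]=23 -> [4, 9, 14, 18, 23]
Stage 3 (DELAY): [0, 4, 9, 14, 18] = [0, 4, 9, 14, 18] -> [0, 4, 9, 14, 18]
Stage 4 (AMPLIFY 2): 0*2=0, 4*2=8, 9*2=18, 14*2=28, 18*2=36 -> [0, 8, 18, 28, 36]
Stage 5 (CLIP -5 16): clip(0,-5,16)=0, clip(8,-5,16)=8, clip(18,-5,16)=16, clip(28,-5,16)=16, clip(36,-5,16)=16 -> [0, 8, 16, 16, 16]

Answer: 0 8 16 16 16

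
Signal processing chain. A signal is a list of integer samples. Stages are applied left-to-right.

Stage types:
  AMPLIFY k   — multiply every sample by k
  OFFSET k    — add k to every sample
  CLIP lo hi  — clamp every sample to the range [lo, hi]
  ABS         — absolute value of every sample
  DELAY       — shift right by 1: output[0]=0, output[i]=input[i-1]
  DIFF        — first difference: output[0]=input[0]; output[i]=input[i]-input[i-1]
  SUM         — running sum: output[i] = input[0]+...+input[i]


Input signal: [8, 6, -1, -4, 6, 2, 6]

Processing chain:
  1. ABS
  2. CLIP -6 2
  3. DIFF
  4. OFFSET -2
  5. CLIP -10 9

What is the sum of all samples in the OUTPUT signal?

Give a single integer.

Answer: -12

Derivation:
Input: [8, 6, -1, -4, 6, 2, 6]
Stage 1 (ABS): |8|=8, |6|=6, |-1|=1, |-4|=4, |6|=6, |2|=2, |6|=6 -> [8, 6, 1, 4, 6, 2, 6]
Stage 2 (CLIP -6 2): clip(8,-6,2)=2, clip(6,-6,2)=2, clip(1,-6,2)=1, clip(4,-6,2)=2, clip(6,-6,2)=2, clip(2,-6,2)=2, clip(6,-6,2)=2 -> [2, 2, 1, 2, 2, 2, 2]
Stage 3 (DIFF): s[0]=2, 2-2=0, 1-2=-1, 2-1=1, 2-2=0, 2-2=0, 2-2=0 -> [2, 0, -1, 1, 0, 0, 0]
Stage 4 (OFFSET -2): 2+-2=0, 0+-2=-2, -1+-2=-3, 1+-2=-1, 0+-2=-2, 0+-2=-2, 0+-2=-2 -> [0, -2, -3, -1, -2, -2, -2]
Stage 5 (CLIP -10 9): clip(0,-10,9)=0, clip(-2,-10,9)=-2, clip(-3,-10,9)=-3, clip(-1,-10,9)=-1, clip(-2,-10,9)=-2, clip(-2,-10,9)=-2, clip(-2,-10,9)=-2 -> [0, -2, -3, -1, -2, -2, -2]
Output sum: -12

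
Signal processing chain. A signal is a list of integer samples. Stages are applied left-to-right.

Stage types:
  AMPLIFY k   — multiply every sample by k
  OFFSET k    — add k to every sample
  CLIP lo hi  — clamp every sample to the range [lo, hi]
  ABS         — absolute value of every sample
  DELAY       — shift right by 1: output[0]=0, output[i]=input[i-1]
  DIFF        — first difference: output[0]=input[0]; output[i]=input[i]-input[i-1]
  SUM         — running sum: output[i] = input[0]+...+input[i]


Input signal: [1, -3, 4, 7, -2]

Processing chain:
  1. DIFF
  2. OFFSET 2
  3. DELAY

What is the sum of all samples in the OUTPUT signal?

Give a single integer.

Input: [1, -3, 4, 7, -2]
Stage 1 (DIFF): s[0]=1, -3-1=-4, 4--3=7, 7-4=3, -2-7=-9 -> [1, -4, 7, 3, -9]
Stage 2 (OFFSET 2): 1+2=3, -4+2=-2, 7+2=9, 3+2=5, -9+2=-7 -> [3, -2, 9, 5, -7]
Stage 3 (DELAY): [0, 3, -2, 9, 5] = [0, 3, -2, 9, 5] -> [0, 3, -2, 9, 5]
Output sum: 15

Answer: 15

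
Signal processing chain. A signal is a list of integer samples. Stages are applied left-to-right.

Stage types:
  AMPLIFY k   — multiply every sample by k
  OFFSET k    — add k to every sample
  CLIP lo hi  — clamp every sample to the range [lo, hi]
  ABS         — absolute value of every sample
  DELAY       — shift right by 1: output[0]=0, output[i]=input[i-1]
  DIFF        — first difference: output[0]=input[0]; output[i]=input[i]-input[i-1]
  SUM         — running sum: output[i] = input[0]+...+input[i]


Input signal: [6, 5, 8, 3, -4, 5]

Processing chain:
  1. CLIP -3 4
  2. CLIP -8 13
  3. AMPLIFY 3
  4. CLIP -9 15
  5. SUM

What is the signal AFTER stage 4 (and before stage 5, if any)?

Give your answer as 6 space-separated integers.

Input: [6, 5, 8, 3, -4, 5]
Stage 1 (CLIP -3 4): clip(6,-3,4)=4, clip(5,-3,4)=4, clip(8,-3,4)=4, clip(3,-3,4)=3, clip(-4,-3,4)=-3, clip(5,-3,4)=4 -> [4, 4, 4, 3, -3, 4]
Stage 2 (CLIP -8 13): clip(4,-8,13)=4, clip(4,-8,13)=4, clip(4,-8,13)=4, clip(3,-8,13)=3, clip(-3,-8,13)=-3, clip(4,-8,13)=4 -> [4, 4, 4, 3, -3, 4]
Stage 3 (AMPLIFY 3): 4*3=12, 4*3=12, 4*3=12, 3*3=9, -3*3=-9, 4*3=12 -> [12, 12, 12, 9, -9, 12]
Stage 4 (CLIP -9 15): clip(12,-9,15)=12, clip(12,-9,15)=12, clip(12,-9,15)=12, clip(9,-9,15)=9, clip(-9,-9,15)=-9, clip(12,-9,15)=12 -> [12, 12, 12, 9, -9, 12]

Answer: 12 12 12 9 -9 12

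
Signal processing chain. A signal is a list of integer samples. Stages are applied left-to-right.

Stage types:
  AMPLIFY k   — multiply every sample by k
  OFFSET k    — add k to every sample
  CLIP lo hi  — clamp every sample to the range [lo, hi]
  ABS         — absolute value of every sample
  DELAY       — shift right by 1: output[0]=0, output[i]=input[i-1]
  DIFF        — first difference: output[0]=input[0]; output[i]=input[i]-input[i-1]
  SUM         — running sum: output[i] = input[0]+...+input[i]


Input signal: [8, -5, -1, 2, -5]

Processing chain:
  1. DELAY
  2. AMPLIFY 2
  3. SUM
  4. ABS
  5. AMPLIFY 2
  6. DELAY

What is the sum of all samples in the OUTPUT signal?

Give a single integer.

Input: [8, -5, -1, 2, -5]
Stage 1 (DELAY): [0, 8, -5, -1, 2] = [0, 8, -5, -1, 2] -> [0, 8, -5, -1, 2]
Stage 2 (AMPLIFY 2): 0*2=0, 8*2=16, -5*2=-10, -1*2=-2, 2*2=4 -> [0, 16, -10, -2, 4]
Stage 3 (SUM): sum[0..0]=0, sum[0..1]=16, sum[0..2]=6, sum[0..3]=4, sum[0..4]=8 -> [0, 16, 6, 4, 8]
Stage 4 (ABS): |0|=0, |16|=16, |6|=6, |4|=4, |8|=8 -> [0, 16, 6, 4, 8]
Stage 5 (AMPLIFY 2): 0*2=0, 16*2=32, 6*2=12, 4*2=8, 8*2=16 -> [0, 32, 12, 8, 16]
Stage 6 (DELAY): [0, 0, 32, 12, 8] = [0, 0, 32, 12, 8] -> [0, 0, 32, 12, 8]
Output sum: 52

Answer: 52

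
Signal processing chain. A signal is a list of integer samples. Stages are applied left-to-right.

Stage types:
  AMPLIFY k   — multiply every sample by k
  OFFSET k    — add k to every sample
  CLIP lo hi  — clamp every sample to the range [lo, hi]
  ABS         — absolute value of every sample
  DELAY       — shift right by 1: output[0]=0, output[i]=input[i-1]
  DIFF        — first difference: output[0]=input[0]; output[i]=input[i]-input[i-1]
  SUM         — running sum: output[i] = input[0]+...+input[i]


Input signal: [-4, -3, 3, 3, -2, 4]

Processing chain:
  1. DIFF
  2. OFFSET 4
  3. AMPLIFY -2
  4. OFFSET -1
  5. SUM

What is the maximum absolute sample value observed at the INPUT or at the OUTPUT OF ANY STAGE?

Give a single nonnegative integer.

Input: [-4, -3, 3, 3, -2, 4] (max |s|=4)
Stage 1 (DIFF): s[0]=-4, -3--4=1, 3--3=6, 3-3=0, -2-3=-5, 4--2=6 -> [-4, 1, 6, 0, -5, 6] (max |s|=6)
Stage 2 (OFFSET 4): -4+4=0, 1+4=5, 6+4=10, 0+4=4, -5+4=-1, 6+4=10 -> [0, 5, 10, 4, -1, 10] (max |s|=10)
Stage 3 (AMPLIFY -2): 0*-2=0, 5*-2=-10, 10*-2=-20, 4*-2=-8, -1*-2=2, 10*-2=-20 -> [0, -10, -20, -8, 2, -20] (max |s|=20)
Stage 4 (OFFSET -1): 0+-1=-1, -10+-1=-11, -20+-1=-21, -8+-1=-9, 2+-1=1, -20+-1=-21 -> [-1, -11, -21, -9, 1, -21] (max |s|=21)
Stage 5 (SUM): sum[0..0]=-1, sum[0..1]=-12, sum[0..2]=-33, sum[0..3]=-42, sum[0..4]=-41, sum[0..5]=-62 -> [-1, -12, -33, -42, -41, -62] (max |s|=62)
Overall max amplitude: 62

Answer: 62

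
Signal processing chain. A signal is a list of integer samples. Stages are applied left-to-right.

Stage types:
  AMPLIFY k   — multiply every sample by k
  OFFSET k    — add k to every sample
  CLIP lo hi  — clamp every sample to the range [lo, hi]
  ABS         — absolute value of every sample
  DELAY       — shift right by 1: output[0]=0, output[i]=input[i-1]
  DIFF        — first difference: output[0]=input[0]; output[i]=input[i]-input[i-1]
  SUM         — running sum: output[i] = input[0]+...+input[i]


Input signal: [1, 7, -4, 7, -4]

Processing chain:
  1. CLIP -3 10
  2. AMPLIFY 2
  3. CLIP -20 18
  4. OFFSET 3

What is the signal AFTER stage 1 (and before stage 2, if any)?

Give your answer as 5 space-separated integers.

Input: [1, 7, -4, 7, -4]
Stage 1 (CLIP -3 10): clip(1,-3,10)=1, clip(7,-3,10)=7, clip(-4,-3,10)=-3, clip(7,-3,10)=7, clip(-4,-3,10)=-3 -> [1, 7, -3, 7, -3]

Answer: 1 7 -3 7 -3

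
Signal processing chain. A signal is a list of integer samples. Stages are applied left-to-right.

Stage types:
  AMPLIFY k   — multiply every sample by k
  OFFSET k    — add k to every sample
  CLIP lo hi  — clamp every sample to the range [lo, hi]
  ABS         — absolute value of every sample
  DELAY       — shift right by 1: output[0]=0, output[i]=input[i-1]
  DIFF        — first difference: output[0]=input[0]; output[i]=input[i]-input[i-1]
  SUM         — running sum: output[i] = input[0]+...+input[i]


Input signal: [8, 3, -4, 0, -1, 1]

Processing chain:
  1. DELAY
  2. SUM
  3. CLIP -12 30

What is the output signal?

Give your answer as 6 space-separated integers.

Answer: 0 8 11 7 7 6

Derivation:
Input: [8, 3, -4, 0, -1, 1]
Stage 1 (DELAY): [0, 8, 3, -4, 0, -1] = [0, 8, 3, -4, 0, -1] -> [0, 8, 3, -4, 0, -1]
Stage 2 (SUM): sum[0..0]=0, sum[0..1]=8, sum[0..2]=11, sum[0..3]=7, sum[0..4]=7, sum[0..5]=6 -> [0, 8, 11, 7, 7, 6]
Stage 3 (CLIP -12 30): clip(0,-12,30)=0, clip(8,-12,30)=8, clip(11,-12,30)=11, clip(7,-12,30)=7, clip(7,-12,30)=7, clip(6,-12,30)=6 -> [0, 8, 11, 7, 7, 6]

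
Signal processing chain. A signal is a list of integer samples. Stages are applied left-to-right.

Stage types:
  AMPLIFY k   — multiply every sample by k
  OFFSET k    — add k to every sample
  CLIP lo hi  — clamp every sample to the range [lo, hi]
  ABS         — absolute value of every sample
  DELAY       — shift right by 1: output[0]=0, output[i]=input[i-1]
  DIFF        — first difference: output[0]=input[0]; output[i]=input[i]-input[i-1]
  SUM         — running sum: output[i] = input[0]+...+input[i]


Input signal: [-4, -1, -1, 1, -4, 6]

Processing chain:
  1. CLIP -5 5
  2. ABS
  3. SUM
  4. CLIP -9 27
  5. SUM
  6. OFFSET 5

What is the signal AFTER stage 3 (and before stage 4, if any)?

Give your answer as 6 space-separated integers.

Answer: 4 5 6 7 11 16

Derivation:
Input: [-4, -1, -1, 1, -4, 6]
Stage 1 (CLIP -5 5): clip(-4,-5,5)=-4, clip(-1,-5,5)=-1, clip(-1,-5,5)=-1, clip(1,-5,5)=1, clip(-4,-5,5)=-4, clip(6,-5,5)=5 -> [-4, -1, -1, 1, -4, 5]
Stage 2 (ABS): |-4|=4, |-1|=1, |-1|=1, |1|=1, |-4|=4, |5|=5 -> [4, 1, 1, 1, 4, 5]
Stage 3 (SUM): sum[0..0]=4, sum[0..1]=5, sum[0..2]=6, sum[0..3]=7, sum[0..4]=11, sum[0..5]=16 -> [4, 5, 6, 7, 11, 16]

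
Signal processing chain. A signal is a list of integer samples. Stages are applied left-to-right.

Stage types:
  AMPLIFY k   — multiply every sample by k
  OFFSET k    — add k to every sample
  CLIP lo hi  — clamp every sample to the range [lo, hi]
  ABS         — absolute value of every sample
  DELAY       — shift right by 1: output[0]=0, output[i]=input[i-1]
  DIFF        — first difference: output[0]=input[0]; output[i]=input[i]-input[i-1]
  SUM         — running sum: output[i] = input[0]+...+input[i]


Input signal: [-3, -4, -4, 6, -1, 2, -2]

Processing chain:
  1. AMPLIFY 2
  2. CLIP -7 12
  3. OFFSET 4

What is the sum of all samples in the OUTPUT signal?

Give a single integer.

Answer: 18

Derivation:
Input: [-3, -4, -4, 6, -1, 2, -2]
Stage 1 (AMPLIFY 2): -3*2=-6, -4*2=-8, -4*2=-8, 6*2=12, -1*2=-2, 2*2=4, -2*2=-4 -> [-6, -8, -8, 12, -2, 4, -4]
Stage 2 (CLIP -7 12): clip(-6,-7,12)=-6, clip(-8,-7,12)=-7, clip(-8,-7,12)=-7, clip(12,-7,12)=12, clip(-2,-7,12)=-2, clip(4,-7,12)=4, clip(-4,-7,12)=-4 -> [-6, -7, -7, 12, -2, 4, -4]
Stage 3 (OFFSET 4): -6+4=-2, -7+4=-3, -7+4=-3, 12+4=16, -2+4=2, 4+4=8, -4+4=0 -> [-2, -3, -3, 16, 2, 8, 0]
Output sum: 18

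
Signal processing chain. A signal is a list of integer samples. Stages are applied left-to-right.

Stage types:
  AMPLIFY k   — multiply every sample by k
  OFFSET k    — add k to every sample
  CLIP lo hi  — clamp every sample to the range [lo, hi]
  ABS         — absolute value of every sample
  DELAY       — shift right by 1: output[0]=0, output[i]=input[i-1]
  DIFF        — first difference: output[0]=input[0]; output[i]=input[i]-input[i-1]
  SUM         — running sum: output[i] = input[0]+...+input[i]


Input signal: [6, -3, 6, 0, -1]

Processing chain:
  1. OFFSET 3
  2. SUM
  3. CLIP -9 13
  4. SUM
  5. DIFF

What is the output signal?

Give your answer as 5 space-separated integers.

Answer: 9 9 13 13 13

Derivation:
Input: [6, -3, 6, 0, -1]
Stage 1 (OFFSET 3): 6+3=9, -3+3=0, 6+3=9, 0+3=3, -1+3=2 -> [9, 0, 9, 3, 2]
Stage 2 (SUM): sum[0..0]=9, sum[0..1]=9, sum[0..2]=18, sum[0..3]=21, sum[0..4]=23 -> [9, 9, 18, 21, 23]
Stage 3 (CLIP -9 13): clip(9,-9,13)=9, clip(9,-9,13)=9, clip(18,-9,13)=13, clip(21,-9,13)=13, clip(23,-9,13)=13 -> [9, 9, 13, 13, 13]
Stage 4 (SUM): sum[0..0]=9, sum[0..1]=18, sum[0..2]=31, sum[0..3]=44, sum[0..4]=57 -> [9, 18, 31, 44, 57]
Stage 5 (DIFF): s[0]=9, 18-9=9, 31-18=13, 44-31=13, 57-44=13 -> [9, 9, 13, 13, 13]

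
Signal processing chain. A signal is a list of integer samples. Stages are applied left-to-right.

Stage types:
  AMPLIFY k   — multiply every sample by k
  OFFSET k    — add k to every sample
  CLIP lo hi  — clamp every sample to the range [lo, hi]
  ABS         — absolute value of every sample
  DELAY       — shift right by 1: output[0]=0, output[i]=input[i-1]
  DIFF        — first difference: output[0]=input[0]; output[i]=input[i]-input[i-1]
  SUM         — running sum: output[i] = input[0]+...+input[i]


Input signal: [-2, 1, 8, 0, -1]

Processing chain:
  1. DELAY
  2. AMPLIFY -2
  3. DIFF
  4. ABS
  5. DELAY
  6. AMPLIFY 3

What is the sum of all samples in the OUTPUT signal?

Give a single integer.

Input: [-2, 1, 8, 0, -1]
Stage 1 (DELAY): [0, -2, 1, 8, 0] = [0, -2, 1, 8, 0] -> [0, -2, 1, 8, 0]
Stage 2 (AMPLIFY -2): 0*-2=0, -2*-2=4, 1*-2=-2, 8*-2=-16, 0*-2=0 -> [0, 4, -2, -16, 0]
Stage 3 (DIFF): s[0]=0, 4-0=4, -2-4=-6, -16--2=-14, 0--16=16 -> [0, 4, -6, -14, 16]
Stage 4 (ABS): |0|=0, |4|=4, |-6|=6, |-14|=14, |16|=16 -> [0, 4, 6, 14, 16]
Stage 5 (DELAY): [0, 0, 4, 6, 14] = [0, 0, 4, 6, 14] -> [0, 0, 4, 6, 14]
Stage 6 (AMPLIFY 3): 0*3=0, 0*3=0, 4*3=12, 6*3=18, 14*3=42 -> [0, 0, 12, 18, 42]
Output sum: 72

Answer: 72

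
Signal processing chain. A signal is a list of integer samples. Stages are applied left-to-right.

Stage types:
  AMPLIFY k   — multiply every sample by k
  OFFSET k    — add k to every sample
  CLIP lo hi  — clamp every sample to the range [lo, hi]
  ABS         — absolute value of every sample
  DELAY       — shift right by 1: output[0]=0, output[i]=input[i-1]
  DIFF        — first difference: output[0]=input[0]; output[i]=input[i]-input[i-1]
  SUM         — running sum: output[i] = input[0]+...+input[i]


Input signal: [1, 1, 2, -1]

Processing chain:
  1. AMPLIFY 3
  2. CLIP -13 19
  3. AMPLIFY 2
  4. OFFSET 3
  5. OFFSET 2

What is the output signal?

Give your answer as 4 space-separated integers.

Input: [1, 1, 2, -1]
Stage 1 (AMPLIFY 3): 1*3=3, 1*3=3, 2*3=6, -1*3=-3 -> [3, 3, 6, -3]
Stage 2 (CLIP -13 19): clip(3,-13,19)=3, clip(3,-13,19)=3, clip(6,-13,19)=6, clip(-3,-13,19)=-3 -> [3, 3, 6, -3]
Stage 3 (AMPLIFY 2): 3*2=6, 3*2=6, 6*2=12, -3*2=-6 -> [6, 6, 12, -6]
Stage 4 (OFFSET 3): 6+3=9, 6+3=9, 12+3=15, -6+3=-3 -> [9, 9, 15, -3]
Stage 5 (OFFSET 2): 9+2=11, 9+2=11, 15+2=17, -3+2=-1 -> [11, 11, 17, -1]

Answer: 11 11 17 -1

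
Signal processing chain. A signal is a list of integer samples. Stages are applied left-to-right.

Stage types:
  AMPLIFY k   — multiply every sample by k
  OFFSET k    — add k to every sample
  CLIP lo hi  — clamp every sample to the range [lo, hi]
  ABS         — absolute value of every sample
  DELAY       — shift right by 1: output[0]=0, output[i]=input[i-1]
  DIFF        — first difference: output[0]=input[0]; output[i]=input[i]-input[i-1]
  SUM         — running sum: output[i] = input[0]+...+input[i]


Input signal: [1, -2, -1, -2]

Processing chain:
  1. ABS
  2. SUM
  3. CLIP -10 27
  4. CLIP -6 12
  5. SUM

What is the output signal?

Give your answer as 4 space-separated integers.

Input: [1, -2, -1, -2]
Stage 1 (ABS): |1|=1, |-2|=2, |-1|=1, |-2|=2 -> [1, 2, 1, 2]
Stage 2 (SUM): sum[0..0]=1, sum[0..1]=3, sum[0..2]=4, sum[0..3]=6 -> [1, 3, 4, 6]
Stage 3 (CLIP -10 27): clip(1,-10,27)=1, clip(3,-10,27)=3, clip(4,-10,27)=4, clip(6,-10,27)=6 -> [1, 3, 4, 6]
Stage 4 (CLIP -6 12): clip(1,-6,12)=1, clip(3,-6,12)=3, clip(4,-6,12)=4, clip(6,-6,12)=6 -> [1, 3, 4, 6]
Stage 5 (SUM): sum[0..0]=1, sum[0..1]=4, sum[0..2]=8, sum[0..3]=14 -> [1, 4, 8, 14]

Answer: 1 4 8 14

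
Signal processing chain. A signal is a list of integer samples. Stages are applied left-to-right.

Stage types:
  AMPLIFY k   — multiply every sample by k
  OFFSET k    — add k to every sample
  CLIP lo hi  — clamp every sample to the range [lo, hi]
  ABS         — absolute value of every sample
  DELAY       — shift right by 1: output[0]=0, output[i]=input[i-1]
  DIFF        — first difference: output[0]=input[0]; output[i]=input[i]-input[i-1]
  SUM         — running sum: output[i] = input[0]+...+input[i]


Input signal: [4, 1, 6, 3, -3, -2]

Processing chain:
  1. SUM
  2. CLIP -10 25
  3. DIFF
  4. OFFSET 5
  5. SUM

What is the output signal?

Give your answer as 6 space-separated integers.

Answer: 9 15 26 34 36 39

Derivation:
Input: [4, 1, 6, 3, -3, -2]
Stage 1 (SUM): sum[0..0]=4, sum[0..1]=5, sum[0..2]=11, sum[0..3]=14, sum[0..4]=11, sum[0..5]=9 -> [4, 5, 11, 14, 11, 9]
Stage 2 (CLIP -10 25): clip(4,-10,25)=4, clip(5,-10,25)=5, clip(11,-10,25)=11, clip(14,-10,25)=14, clip(11,-10,25)=11, clip(9,-10,25)=9 -> [4, 5, 11, 14, 11, 9]
Stage 3 (DIFF): s[0]=4, 5-4=1, 11-5=6, 14-11=3, 11-14=-3, 9-11=-2 -> [4, 1, 6, 3, -3, -2]
Stage 4 (OFFSET 5): 4+5=9, 1+5=6, 6+5=11, 3+5=8, -3+5=2, -2+5=3 -> [9, 6, 11, 8, 2, 3]
Stage 5 (SUM): sum[0..0]=9, sum[0..1]=15, sum[0..2]=26, sum[0..3]=34, sum[0..4]=36, sum[0..5]=39 -> [9, 15, 26, 34, 36, 39]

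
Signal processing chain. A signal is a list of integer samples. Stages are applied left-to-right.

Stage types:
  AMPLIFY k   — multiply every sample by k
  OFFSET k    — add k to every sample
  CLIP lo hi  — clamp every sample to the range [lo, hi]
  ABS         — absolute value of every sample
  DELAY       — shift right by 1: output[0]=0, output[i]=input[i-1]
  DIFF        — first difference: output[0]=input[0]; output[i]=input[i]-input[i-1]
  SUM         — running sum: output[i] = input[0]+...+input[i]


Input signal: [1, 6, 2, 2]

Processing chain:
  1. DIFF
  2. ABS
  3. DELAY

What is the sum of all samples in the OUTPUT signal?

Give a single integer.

Input: [1, 6, 2, 2]
Stage 1 (DIFF): s[0]=1, 6-1=5, 2-6=-4, 2-2=0 -> [1, 5, -4, 0]
Stage 2 (ABS): |1|=1, |5|=5, |-4|=4, |0|=0 -> [1, 5, 4, 0]
Stage 3 (DELAY): [0, 1, 5, 4] = [0, 1, 5, 4] -> [0, 1, 5, 4]
Output sum: 10

Answer: 10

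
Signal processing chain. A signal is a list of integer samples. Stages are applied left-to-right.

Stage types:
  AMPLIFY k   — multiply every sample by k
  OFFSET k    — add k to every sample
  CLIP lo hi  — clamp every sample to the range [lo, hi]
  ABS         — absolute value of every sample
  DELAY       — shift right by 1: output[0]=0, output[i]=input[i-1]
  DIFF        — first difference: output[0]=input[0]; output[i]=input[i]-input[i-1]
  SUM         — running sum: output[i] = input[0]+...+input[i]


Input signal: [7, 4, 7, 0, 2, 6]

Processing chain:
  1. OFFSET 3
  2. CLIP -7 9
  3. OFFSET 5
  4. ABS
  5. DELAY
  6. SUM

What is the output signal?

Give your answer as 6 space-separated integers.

Input: [7, 4, 7, 0, 2, 6]
Stage 1 (OFFSET 3): 7+3=10, 4+3=7, 7+3=10, 0+3=3, 2+3=5, 6+3=9 -> [10, 7, 10, 3, 5, 9]
Stage 2 (CLIP -7 9): clip(10,-7,9)=9, clip(7,-7,9)=7, clip(10,-7,9)=9, clip(3,-7,9)=3, clip(5,-7,9)=5, clip(9,-7,9)=9 -> [9, 7, 9, 3, 5, 9]
Stage 3 (OFFSET 5): 9+5=14, 7+5=12, 9+5=14, 3+5=8, 5+5=10, 9+5=14 -> [14, 12, 14, 8, 10, 14]
Stage 4 (ABS): |14|=14, |12|=12, |14|=14, |8|=8, |10|=10, |14|=14 -> [14, 12, 14, 8, 10, 14]
Stage 5 (DELAY): [0, 14, 12, 14, 8, 10] = [0, 14, 12, 14, 8, 10] -> [0, 14, 12, 14, 8, 10]
Stage 6 (SUM): sum[0..0]=0, sum[0..1]=14, sum[0..2]=26, sum[0..3]=40, sum[0..4]=48, sum[0..5]=58 -> [0, 14, 26, 40, 48, 58]

Answer: 0 14 26 40 48 58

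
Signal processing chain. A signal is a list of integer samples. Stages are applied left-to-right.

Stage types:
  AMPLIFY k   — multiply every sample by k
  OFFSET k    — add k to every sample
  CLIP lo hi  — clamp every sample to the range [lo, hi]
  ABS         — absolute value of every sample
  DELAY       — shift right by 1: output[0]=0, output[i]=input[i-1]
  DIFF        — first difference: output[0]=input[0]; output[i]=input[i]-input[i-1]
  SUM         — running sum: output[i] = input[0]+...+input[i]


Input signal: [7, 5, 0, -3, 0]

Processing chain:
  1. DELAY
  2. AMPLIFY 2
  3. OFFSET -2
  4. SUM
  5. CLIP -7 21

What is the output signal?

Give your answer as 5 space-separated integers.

Answer: -2 10 18 16 8

Derivation:
Input: [7, 5, 0, -3, 0]
Stage 1 (DELAY): [0, 7, 5, 0, -3] = [0, 7, 5, 0, -3] -> [0, 7, 5, 0, -3]
Stage 2 (AMPLIFY 2): 0*2=0, 7*2=14, 5*2=10, 0*2=0, -3*2=-6 -> [0, 14, 10, 0, -6]
Stage 3 (OFFSET -2): 0+-2=-2, 14+-2=12, 10+-2=8, 0+-2=-2, -6+-2=-8 -> [-2, 12, 8, -2, -8]
Stage 4 (SUM): sum[0..0]=-2, sum[0..1]=10, sum[0..2]=18, sum[0..3]=16, sum[0..4]=8 -> [-2, 10, 18, 16, 8]
Stage 5 (CLIP -7 21): clip(-2,-7,21)=-2, clip(10,-7,21)=10, clip(18,-7,21)=18, clip(16,-7,21)=16, clip(8,-7,21)=8 -> [-2, 10, 18, 16, 8]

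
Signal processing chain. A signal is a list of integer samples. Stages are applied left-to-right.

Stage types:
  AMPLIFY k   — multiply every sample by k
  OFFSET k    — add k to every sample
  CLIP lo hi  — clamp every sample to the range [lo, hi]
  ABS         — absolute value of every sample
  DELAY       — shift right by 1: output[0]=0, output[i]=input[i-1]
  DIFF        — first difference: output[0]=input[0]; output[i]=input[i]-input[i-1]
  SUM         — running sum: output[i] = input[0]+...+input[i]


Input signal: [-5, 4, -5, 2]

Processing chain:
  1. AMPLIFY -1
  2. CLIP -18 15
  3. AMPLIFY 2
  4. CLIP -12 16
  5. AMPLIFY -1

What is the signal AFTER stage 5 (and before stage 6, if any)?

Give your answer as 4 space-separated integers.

Input: [-5, 4, -5, 2]
Stage 1 (AMPLIFY -1): -5*-1=5, 4*-1=-4, -5*-1=5, 2*-1=-2 -> [5, -4, 5, -2]
Stage 2 (CLIP -18 15): clip(5,-18,15)=5, clip(-4,-18,15)=-4, clip(5,-18,15)=5, clip(-2,-18,15)=-2 -> [5, -4, 5, -2]
Stage 3 (AMPLIFY 2): 5*2=10, -4*2=-8, 5*2=10, -2*2=-4 -> [10, -8, 10, -4]
Stage 4 (CLIP -12 16): clip(10,-12,16)=10, clip(-8,-12,16)=-8, clip(10,-12,16)=10, clip(-4,-12,16)=-4 -> [10, -8, 10, -4]
Stage 5 (AMPLIFY -1): 10*-1=-10, -8*-1=8, 10*-1=-10, -4*-1=4 -> [-10, 8, -10, 4]

Answer: -10 8 -10 4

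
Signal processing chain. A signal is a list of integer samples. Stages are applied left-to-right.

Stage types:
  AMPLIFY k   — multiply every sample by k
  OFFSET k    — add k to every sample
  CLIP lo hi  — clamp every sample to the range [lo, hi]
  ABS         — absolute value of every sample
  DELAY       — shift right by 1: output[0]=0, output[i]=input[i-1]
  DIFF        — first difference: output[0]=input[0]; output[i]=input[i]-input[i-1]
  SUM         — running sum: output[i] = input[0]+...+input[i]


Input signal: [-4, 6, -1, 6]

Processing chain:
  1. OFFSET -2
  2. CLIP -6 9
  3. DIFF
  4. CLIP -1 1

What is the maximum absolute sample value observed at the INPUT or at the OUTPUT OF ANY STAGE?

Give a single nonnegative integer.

Input: [-4, 6, -1, 6] (max |s|=6)
Stage 1 (OFFSET -2): -4+-2=-6, 6+-2=4, -1+-2=-3, 6+-2=4 -> [-6, 4, -3, 4] (max |s|=6)
Stage 2 (CLIP -6 9): clip(-6,-6,9)=-6, clip(4,-6,9)=4, clip(-3,-6,9)=-3, clip(4,-6,9)=4 -> [-6, 4, -3, 4] (max |s|=6)
Stage 3 (DIFF): s[0]=-6, 4--6=10, -3-4=-7, 4--3=7 -> [-6, 10, -7, 7] (max |s|=10)
Stage 4 (CLIP -1 1): clip(-6,-1,1)=-1, clip(10,-1,1)=1, clip(-7,-1,1)=-1, clip(7,-1,1)=1 -> [-1, 1, -1, 1] (max |s|=1)
Overall max amplitude: 10

Answer: 10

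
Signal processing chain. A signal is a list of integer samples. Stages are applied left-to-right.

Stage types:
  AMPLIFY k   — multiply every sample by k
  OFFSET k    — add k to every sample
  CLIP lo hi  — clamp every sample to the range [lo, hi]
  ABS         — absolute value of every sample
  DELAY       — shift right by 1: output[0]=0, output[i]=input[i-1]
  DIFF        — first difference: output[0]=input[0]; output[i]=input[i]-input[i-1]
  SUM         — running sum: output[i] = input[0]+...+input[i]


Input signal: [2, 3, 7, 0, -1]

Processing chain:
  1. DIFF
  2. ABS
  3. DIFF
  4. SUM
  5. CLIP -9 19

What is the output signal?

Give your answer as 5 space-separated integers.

Input: [2, 3, 7, 0, -1]
Stage 1 (DIFF): s[0]=2, 3-2=1, 7-3=4, 0-7=-7, -1-0=-1 -> [2, 1, 4, -7, -1]
Stage 2 (ABS): |2|=2, |1|=1, |4|=4, |-7|=7, |-1|=1 -> [2, 1, 4, 7, 1]
Stage 3 (DIFF): s[0]=2, 1-2=-1, 4-1=3, 7-4=3, 1-7=-6 -> [2, -1, 3, 3, -6]
Stage 4 (SUM): sum[0..0]=2, sum[0..1]=1, sum[0..2]=4, sum[0..3]=7, sum[0..4]=1 -> [2, 1, 4, 7, 1]
Stage 5 (CLIP -9 19): clip(2,-9,19)=2, clip(1,-9,19)=1, clip(4,-9,19)=4, clip(7,-9,19)=7, clip(1,-9,19)=1 -> [2, 1, 4, 7, 1]

Answer: 2 1 4 7 1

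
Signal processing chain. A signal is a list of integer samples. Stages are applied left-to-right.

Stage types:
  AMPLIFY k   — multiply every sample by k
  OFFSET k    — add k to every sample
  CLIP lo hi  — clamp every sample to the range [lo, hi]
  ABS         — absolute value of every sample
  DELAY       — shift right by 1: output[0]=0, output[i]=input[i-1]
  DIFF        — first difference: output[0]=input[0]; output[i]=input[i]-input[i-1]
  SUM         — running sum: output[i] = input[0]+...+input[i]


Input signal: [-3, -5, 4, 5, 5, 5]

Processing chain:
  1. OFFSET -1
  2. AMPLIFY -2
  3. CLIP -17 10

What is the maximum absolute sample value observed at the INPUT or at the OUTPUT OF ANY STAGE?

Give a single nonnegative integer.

Input: [-3, -5, 4, 5, 5, 5] (max |s|=5)
Stage 1 (OFFSET -1): -3+-1=-4, -5+-1=-6, 4+-1=3, 5+-1=4, 5+-1=4, 5+-1=4 -> [-4, -6, 3, 4, 4, 4] (max |s|=6)
Stage 2 (AMPLIFY -2): -4*-2=8, -6*-2=12, 3*-2=-6, 4*-2=-8, 4*-2=-8, 4*-2=-8 -> [8, 12, -6, -8, -8, -8] (max |s|=12)
Stage 3 (CLIP -17 10): clip(8,-17,10)=8, clip(12,-17,10)=10, clip(-6,-17,10)=-6, clip(-8,-17,10)=-8, clip(-8,-17,10)=-8, clip(-8,-17,10)=-8 -> [8, 10, -6, -8, -8, -8] (max |s|=10)
Overall max amplitude: 12

Answer: 12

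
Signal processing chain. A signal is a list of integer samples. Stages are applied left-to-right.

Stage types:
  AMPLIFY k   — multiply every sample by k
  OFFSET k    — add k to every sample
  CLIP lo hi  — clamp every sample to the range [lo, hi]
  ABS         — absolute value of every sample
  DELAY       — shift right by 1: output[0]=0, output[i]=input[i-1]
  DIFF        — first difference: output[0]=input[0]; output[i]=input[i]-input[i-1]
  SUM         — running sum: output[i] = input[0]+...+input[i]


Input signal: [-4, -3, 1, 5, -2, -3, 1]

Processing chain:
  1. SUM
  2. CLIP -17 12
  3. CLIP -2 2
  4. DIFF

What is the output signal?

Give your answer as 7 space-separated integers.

Answer: -2 0 0 1 -1 0 0

Derivation:
Input: [-4, -3, 1, 5, -2, -3, 1]
Stage 1 (SUM): sum[0..0]=-4, sum[0..1]=-7, sum[0..2]=-6, sum[0..3]=-1, sum[0..4]=-3, sum[0..5]=-6, sum[0..6]=-5 -> [-4, -7, -6, -1, -3, -6, -5]
Stage 2 (CLIP -17 12): clip(-4,-17,12)=-4, clip(-7,-17,12)=-7, clip(-6,-17,12)=-6, clip(-1,-17,12)=-1, clip(-3,-17,12)=-3, clip(-6,-17,12)=-6, clip(-5,-17,12)=-5 -> [-4, -7, -6, -1, -3, -6, -5]
Stage 3 (CLIP -2 2): clip(-4,-2,2)=-2, clip(-7,-2,2)=-2, clip(-6,-2,2)=-2, clip(-1,-2,2)=-1, clip(-3,-2,2)=-2, clip(-6,-2,2)=-2, clip(-5,-2,2)=-2 -> [-2, -2, -2, -1, -2, -2, -2]
Stage 4 (DIFF): s[0]=-2, -2--2=0, -2--2=0, -1--2=1, -2--1=-1, -2--2=0, -2--2=0 -> [-2, 0, 0, 1, -1, 0, 0]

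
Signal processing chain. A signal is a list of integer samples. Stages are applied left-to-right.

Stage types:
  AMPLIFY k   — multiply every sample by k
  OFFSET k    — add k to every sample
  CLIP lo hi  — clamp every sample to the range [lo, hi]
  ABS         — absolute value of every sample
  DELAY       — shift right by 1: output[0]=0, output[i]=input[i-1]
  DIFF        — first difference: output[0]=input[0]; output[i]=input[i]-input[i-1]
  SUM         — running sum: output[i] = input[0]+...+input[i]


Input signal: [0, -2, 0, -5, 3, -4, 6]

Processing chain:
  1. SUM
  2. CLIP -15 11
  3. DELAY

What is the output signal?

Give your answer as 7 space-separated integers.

Answer: 0 0 -2 -2 -7 -4 -8

Derivation:
Input: [0, -2, 0, -5, 3, -4, 6]
Stage 1 (SUM): sum[0..0]=0, sum[0..1]=-2, sum[0..2]=-2, sum[0..3]=-7, sum[0..4]=-4, sum[0..5]=-8, sum[0..6]=-2 -> [0, -2, -2, -7, -4, -8, -2]
Stage 2 (CLIP -15 11): clip(0,-15,11)=0, clip(-2,-15,11)=-2, clip(-2,-15,11)=-2, clip(-7,-15,11)=-7, clip(-4,-15,11)=-4, clip(-8,-15,11)=-8, clip(-2,-15,11)=-2 -> [0, -2, -2, -7, -4, -8, -2]
Stage 3 (DELAY): [0, 0, -2, -2, -7, -4, -8] = [0, 0, -2, -2, -7, -4, -8] -> [0, 0, -2, -2, -7, -4, -8]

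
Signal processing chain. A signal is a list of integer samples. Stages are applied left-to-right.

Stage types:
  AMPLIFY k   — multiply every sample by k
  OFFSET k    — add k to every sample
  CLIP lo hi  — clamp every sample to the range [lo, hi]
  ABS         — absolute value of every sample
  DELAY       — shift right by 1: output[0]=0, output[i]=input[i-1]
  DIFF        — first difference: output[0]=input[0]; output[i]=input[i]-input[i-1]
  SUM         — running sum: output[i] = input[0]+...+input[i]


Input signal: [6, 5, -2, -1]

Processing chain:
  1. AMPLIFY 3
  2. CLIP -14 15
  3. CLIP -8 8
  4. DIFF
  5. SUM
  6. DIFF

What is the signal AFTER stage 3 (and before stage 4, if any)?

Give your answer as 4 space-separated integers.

Input: [6, 5, -2, -1]
Stage 1 (AMPLIFY 3): 6*3=18, 5*3=15, -2*3=-6, -1*3=-3 -> [18, 15, -6, -3]
Stage 2 (CLIP -14 15): clip(18,-14,15)=15, clip(15,-14,15)=15, clip(-6,-14,15)=-6, clip(-3,-14,15)=-3 -> [15, 15, -6, -3]
Stage 3 (CLIP -8 8): clip(15,-8,8)=8, clip(15,-8,8)=8, clip(-6,-8,8)=-6, clip(-3,-8,8)=-3 -> [8, 8, -6, -3]

Answer: 8 8 -6 -3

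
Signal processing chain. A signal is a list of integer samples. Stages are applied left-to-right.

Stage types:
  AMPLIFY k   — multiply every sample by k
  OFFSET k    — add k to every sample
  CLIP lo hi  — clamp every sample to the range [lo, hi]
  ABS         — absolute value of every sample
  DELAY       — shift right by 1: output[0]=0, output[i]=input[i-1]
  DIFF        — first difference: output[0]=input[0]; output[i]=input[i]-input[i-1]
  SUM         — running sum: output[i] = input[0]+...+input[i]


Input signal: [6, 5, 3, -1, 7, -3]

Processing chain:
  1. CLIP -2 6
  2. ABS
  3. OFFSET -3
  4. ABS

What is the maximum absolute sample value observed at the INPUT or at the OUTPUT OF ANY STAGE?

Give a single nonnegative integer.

Answer: 7

Derivation:
Input: [6, 5, 3, -1, 7, -3] (max |s|=7)
Stage 1 (CLIP -2 6): clip(6,-2,6)=6, clip(5,-2,6)=5, clip(3,-2,6)=3, clip(-1,-2,6)=-1, clip(7,-2,6)=6, clip(-3,-2,6)=-2 -> [6, 5, 3, -1, 6, -2] (max |s|=6)
Stage 2 (ABS): |6|=6, |5|=5, |3|=3, |-1|=1, |6|=6, |-2|=2 -> [6, 5, 3, 1, 6, 2] (max |s|=6)
Stage 3 (OFFSET -3): 6+-3=3, 5+-3=2, 3+-3=0, 1+-3=-2, 6+-3=3, 2+-3=-1 -> [3, 2, 0, -2, 3, -1] (max |s|=3)
Stage 4 (ABS): |3|=3, |2|=2, |0|=0, |-2|=2, |3|=3, |-1|=1 -> [3, 2, 0, 2, 3, 1] (max |s|=3)
Overall max amplitude: 7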